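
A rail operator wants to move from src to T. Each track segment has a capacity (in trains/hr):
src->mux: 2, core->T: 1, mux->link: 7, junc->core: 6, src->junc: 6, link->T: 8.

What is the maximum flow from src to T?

Augment src->mux->link->T: bottleneck 2. Total 2.
Augment src->junc->core->T: bottleneck 1. Total 3.
No augmenting path remains in the residual graph.

3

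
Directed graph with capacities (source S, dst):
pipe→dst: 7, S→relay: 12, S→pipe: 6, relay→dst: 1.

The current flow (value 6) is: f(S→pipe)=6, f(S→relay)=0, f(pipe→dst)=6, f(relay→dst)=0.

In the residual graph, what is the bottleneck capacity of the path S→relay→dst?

1

Residual capacities along the path: S→relay: 12, relay→dst: 1.
Minimum is 1.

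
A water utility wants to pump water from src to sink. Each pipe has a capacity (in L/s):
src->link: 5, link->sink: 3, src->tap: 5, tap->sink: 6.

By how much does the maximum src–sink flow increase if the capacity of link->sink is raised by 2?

2

Original max flow = 8.
After raising cap(link->sink), augmenting paths through that edge carry 2 more units.
New max flow = 10. Increase = 2.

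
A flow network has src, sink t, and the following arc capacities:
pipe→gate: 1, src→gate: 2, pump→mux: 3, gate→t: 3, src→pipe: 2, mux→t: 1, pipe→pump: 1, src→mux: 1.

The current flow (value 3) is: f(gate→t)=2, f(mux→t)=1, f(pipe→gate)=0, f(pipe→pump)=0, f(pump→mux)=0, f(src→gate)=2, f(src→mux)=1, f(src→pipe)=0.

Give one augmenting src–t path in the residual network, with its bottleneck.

src→pipe→gate→t, bottleneck 1

Residual along src→pipe→gate→t: src→pipe: 2, pipe→gate: 1, gate→t: 1.
Bottleneck = min = 1.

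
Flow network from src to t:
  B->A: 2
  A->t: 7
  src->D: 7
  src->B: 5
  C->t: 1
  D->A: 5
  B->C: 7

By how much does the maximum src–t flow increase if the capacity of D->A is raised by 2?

0

Original max flow = 8.
Even with extra capacity on D->A, another cut of capacity 8 remains binding.
New max flow = 8. Increase = 0.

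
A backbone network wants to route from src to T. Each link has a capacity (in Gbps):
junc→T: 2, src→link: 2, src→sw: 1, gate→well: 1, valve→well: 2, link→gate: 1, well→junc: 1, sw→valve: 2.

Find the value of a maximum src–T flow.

Augment src→sw→valve→well→junc→T: bottleneck 1. Total 1.
No augmenting path remains in the residual graph.

1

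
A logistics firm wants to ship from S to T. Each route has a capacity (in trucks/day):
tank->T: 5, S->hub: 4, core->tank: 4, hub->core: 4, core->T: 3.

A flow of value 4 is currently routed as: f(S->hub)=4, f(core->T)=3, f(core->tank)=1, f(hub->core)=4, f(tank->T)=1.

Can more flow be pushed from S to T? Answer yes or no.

No

Residual reachable from S: {S}; T is not reachable.
Saturated cut: S->hub with total capacity 4 = current flow value. Flow is maximum.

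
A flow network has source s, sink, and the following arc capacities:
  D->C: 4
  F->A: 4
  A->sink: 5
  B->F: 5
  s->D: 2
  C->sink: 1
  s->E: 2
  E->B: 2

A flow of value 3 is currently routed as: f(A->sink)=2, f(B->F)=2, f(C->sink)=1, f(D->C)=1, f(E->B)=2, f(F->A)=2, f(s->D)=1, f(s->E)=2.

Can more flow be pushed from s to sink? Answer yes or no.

Residual reachable from s: {C, D, s}; sink is not reachable.
Saturated cut: s->E, C->sink with total capacity 3 = current flow value. Flow is maximum.

No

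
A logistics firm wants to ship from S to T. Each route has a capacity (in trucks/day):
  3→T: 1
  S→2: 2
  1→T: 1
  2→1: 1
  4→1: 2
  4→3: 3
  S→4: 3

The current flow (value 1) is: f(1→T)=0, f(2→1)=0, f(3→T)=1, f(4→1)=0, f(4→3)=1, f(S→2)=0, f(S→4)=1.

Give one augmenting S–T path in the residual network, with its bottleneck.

Residual along S→4→1→T: S→4: 2, 4→1: 2, 1→T: 1.
Bottleneck = min = 1.

S→4→1→T, bottleneck 1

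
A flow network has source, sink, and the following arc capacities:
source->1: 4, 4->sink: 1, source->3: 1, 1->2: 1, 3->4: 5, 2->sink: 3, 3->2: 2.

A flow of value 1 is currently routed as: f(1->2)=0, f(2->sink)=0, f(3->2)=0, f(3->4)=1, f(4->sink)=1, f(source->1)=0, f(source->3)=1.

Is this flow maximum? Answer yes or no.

No

Residual path source->1->2->sink has bottleneck 1 > 0.
Pushing 1 along it raises the flow to 2, so the given flow is not maximum.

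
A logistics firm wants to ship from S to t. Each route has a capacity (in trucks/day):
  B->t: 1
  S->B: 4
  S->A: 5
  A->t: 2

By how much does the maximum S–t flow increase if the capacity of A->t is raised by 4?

Original max flow = 3.
After raising cap(A->t), augmenting paths through that edge carry 3 more units.
New max flow = 6. Increase = 3.

3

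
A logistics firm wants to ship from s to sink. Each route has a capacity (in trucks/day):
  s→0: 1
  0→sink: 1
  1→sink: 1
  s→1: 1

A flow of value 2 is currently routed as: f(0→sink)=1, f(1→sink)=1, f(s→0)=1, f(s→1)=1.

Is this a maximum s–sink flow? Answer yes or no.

Yes

Residual reachable from s: {s}; sink is not reachable.
Saturated cut: s→1, s→0 with total capacity 2 = current flow value. Flow is maximum.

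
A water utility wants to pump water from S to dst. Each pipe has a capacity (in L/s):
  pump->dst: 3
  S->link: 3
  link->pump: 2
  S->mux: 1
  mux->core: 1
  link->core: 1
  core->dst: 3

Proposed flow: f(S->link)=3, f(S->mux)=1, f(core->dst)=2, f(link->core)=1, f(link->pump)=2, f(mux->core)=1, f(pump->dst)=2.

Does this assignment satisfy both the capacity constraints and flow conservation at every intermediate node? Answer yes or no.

Every edge has 0 ≤ f(e) ≤ cap(e).
At each intermediate node, inflow equals outflow.

Yes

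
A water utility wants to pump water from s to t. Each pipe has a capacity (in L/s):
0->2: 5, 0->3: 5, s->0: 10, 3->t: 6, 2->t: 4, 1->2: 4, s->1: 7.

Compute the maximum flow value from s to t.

Augment s->0->3->t: bottleneck 5. Total 5.
Augment s->0->2->t: bottleneck 4. Total 9.
No augmenting path remains in the residual graph.

9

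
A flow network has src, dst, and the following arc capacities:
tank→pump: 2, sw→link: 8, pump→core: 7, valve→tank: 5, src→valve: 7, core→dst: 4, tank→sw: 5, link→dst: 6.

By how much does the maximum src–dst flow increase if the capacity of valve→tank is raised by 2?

2

Original max flow = 5.
After raising cap(valve→tank), augmenting paths through that edge carry 2 more units.
New max flow = 7. Increase = 2.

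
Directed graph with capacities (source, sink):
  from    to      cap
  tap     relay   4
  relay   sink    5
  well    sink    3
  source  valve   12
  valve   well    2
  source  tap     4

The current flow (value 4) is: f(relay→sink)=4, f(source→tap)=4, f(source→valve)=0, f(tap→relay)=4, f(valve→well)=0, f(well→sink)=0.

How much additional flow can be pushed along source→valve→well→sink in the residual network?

Residual capacities along the path: source→valve: 12, valve→well: 2, well→sink: 3.
Minimum is 2.

2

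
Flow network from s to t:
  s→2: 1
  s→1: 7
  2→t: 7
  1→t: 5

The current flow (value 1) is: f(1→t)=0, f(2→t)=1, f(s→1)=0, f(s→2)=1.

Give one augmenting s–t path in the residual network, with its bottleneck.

s→1→t, bottleneck 5

Residual along s→1→t: s→1: 7, 1→t: 5.
Bottleneck = min = 5.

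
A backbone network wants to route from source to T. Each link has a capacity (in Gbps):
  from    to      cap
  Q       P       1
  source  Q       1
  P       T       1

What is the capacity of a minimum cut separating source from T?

1

Max flow = 1 (via 1 augmenting path).
In the residual at optimum, the set reachable from source is {source}.
Cut edges: source→Q (cap 1). Sum = 1.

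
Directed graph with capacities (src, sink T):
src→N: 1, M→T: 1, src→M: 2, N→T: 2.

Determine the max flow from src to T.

Augment src→M→T: bottleneck 1. Total 1.
Augment src→N→T: bottleneck 1. Total 2.
No augmenting path remains in the residual graph.

2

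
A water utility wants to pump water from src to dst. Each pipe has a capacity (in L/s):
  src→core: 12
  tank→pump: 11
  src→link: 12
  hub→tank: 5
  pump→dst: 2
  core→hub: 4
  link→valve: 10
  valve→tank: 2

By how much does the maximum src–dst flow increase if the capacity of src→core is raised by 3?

0

Original max flow = 2.
Edge src→core does not cross the min cut (source side {core, hub, link, pump, src, tank, valve}), so extra capacity there cannot help.
New max flow = 2. Increase = 0.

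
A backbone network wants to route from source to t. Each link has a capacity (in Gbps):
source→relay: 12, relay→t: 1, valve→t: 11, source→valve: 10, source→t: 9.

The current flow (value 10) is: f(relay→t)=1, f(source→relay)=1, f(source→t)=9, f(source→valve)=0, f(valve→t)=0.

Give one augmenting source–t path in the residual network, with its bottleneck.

source→valve→t, bottleneck 10

Residual along source→valve→t: source→valve: 10, valve→t: 11.
Bottleneck = min = 10.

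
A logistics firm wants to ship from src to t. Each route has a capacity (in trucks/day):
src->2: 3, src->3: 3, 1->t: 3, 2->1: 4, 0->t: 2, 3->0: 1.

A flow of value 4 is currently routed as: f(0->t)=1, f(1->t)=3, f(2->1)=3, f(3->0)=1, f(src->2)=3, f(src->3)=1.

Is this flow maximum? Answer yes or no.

Residual reachable from src: {3, src}; t is not reachable.
Saturated cut: 3->0, src->2 with total capacity 4 = current flow value. Flow is maximum.

Yes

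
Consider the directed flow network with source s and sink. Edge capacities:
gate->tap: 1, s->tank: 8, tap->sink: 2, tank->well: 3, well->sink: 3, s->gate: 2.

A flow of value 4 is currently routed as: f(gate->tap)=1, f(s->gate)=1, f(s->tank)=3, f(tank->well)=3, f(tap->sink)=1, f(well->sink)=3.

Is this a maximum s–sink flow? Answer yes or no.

Residual reachable from s: {gate, s, tank}; sink is not reachable.
Saturated cut: tank->well, gate->tap with total capacity 4 = current flow value. Flow is maximum.

Yes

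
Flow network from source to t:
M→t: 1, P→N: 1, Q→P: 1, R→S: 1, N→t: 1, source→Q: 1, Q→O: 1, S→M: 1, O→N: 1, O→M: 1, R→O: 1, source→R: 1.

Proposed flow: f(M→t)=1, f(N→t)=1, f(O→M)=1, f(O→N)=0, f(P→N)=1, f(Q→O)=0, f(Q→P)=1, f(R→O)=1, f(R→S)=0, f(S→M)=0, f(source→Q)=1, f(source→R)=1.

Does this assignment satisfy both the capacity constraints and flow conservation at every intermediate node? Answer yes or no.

Yes

Every edge has 0 ≤ f(e) ≤ cap(e).
At each intermediate node, inflow equals outflow.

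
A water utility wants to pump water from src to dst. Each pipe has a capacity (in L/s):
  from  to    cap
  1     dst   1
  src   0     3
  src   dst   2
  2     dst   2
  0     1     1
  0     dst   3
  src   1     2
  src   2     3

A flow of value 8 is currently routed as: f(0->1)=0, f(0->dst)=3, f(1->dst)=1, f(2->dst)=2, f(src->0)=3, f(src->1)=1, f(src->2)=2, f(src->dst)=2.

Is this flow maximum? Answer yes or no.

Residual reachable from src: {1, 2, src}; dst is not reachable.
Saturated cut: src->0, src->dst, 2->dst, 1->dst with total capacity 8 = current flow value. Flow is maximum.

Yes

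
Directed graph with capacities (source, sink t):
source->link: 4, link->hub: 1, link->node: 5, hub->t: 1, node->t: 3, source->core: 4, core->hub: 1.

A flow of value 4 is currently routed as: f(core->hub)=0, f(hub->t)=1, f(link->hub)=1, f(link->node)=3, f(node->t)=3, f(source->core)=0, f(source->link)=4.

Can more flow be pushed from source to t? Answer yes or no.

Residual reachable from source: {core, hub, link, node, source}; t is not reachable.
Saturated cut: node->t, hub->t with total capacity 4 = current flow value. Flow is maximum.

No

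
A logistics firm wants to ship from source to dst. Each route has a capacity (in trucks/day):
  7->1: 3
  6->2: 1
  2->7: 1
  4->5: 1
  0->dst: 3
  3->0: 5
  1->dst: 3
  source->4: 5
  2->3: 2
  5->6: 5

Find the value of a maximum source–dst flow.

1

Augment source->4->5->6->2->3->0->dst: bottleneck 1. Total 1.
No augmenting path remains in the residual graph.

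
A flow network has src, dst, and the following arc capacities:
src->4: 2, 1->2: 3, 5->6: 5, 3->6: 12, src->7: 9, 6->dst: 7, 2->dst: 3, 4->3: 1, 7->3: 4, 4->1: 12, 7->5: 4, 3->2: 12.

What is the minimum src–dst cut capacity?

10

Max flow = 10 (via 4 augmenting paths).
In the residual at optimum, the set reachable from src is {7, src}.
Cut edges: src->4 (cap 2), 7->3 (cap 4), 7->5 (cap 4). Sum = 10.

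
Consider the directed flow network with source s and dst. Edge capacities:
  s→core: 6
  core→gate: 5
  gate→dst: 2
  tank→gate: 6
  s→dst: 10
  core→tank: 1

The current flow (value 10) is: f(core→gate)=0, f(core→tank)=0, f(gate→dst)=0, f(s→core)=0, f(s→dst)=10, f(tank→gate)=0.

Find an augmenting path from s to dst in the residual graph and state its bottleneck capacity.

s→core→gate→dst, bottleneck 2

Residual along s→core→gate→dst: s→core: 6, core→gate: 5, gate→dst: 2.
Bottleneck = min = 2.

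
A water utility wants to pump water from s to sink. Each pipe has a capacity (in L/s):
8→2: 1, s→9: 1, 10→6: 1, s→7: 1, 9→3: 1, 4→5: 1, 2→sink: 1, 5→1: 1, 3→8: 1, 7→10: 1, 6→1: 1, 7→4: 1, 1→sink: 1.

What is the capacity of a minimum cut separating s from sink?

2

Max flow = 2 (via 2 augmenting paths).
In the residual at optimum, the set reachable from s is {s}.
Cut edges: s→7 (cap 1), s→9 (cap 1). Sum = 2.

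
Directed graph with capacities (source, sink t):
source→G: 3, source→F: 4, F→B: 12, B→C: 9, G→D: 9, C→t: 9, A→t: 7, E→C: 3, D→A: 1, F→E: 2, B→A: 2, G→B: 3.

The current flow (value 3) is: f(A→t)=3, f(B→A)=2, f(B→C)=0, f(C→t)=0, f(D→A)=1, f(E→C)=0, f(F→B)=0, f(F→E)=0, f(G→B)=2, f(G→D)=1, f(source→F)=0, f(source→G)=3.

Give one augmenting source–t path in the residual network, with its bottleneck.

source→F→B→C→t, bottleneck 4

Residual along source→F→B→C→t: source→F: 4, F→B: 12, B→C: 9, C→t: 9.
Bottleneck = min = 4.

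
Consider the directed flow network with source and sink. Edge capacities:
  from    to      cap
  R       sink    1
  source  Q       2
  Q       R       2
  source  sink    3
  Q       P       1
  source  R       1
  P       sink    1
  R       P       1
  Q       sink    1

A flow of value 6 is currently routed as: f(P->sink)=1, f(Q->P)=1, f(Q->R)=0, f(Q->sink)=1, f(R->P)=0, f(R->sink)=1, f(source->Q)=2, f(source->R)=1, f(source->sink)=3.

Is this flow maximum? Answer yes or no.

Residual reachable from source: {source}; sink is not reachable.
Saturated cut: source->Q, source->R, source->sink with total capacity 6 = current flow value. Flow is maximum.

Yes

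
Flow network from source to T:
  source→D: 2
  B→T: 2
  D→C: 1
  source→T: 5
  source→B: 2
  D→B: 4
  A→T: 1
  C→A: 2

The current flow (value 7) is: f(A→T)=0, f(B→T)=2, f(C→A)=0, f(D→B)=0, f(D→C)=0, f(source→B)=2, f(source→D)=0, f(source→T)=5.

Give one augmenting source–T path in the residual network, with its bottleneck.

Residual along source→D→C→A→T: source→D: 2, D→C: 1, C→A: 2, A→T: 1.
Bottleneck = min = 1.

source→D→C→A→T, bottleneck 1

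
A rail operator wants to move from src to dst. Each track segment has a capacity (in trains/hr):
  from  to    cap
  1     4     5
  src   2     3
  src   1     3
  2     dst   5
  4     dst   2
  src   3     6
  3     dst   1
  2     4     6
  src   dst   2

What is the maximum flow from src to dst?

Augment src→dst: bottleneck 2. Total 2.
Augment src→2→dst: bottleneck 3. Total 5.
Augment src→3→dst: bottleneck 1. Total 6.
Augment src→1→4→dst: bottleneck 2. Total 8.
No augmenting path remains in the residual graph.

8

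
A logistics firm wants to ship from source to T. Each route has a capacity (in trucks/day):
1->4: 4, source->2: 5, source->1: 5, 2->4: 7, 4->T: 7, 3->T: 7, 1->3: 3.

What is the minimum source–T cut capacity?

10

Max flow = 10 (via 3 augmenting paths).
In the residual at optimum, the set reachable from source is {source}.
Cut edges: source->1 (cap 5), source->2 (cap 5). Sum = 10.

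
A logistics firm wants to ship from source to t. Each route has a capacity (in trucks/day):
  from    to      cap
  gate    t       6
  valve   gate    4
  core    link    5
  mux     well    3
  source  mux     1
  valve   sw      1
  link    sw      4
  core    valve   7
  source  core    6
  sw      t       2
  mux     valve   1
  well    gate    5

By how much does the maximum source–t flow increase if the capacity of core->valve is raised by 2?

0

Original max flow = 7.
Edge core->valve does not cross the min cut (source side {source}), so extra capacity there cannot help.
New max flow = 7. Increase = 0.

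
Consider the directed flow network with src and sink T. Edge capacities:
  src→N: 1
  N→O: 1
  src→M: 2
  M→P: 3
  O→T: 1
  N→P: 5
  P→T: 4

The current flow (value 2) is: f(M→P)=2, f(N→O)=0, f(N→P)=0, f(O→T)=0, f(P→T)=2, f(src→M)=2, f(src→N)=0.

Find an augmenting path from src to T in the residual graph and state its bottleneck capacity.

src→N→P→T, bottleneck 1

Residual along src→N→P→T: src→N: 1, N→P: 5, P→T: 2.
Bottleneck = min = 1.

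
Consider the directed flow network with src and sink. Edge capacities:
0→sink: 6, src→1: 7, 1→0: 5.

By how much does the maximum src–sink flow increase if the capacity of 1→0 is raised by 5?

1

Original max flow = 5.
After raising cap(1→0), augmenting paths through that edge carry 1 more unit.
New max flow = 6. Increase = 1.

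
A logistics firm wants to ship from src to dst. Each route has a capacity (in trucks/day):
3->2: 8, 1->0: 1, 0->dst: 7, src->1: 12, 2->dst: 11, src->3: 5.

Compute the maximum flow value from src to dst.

Augment src->3->2->dst: bottleneck 5. Total 5.
Augment src->1->0->dst: bottleneck 1. Total 6.
No augmenting path remains in the residual graph.

6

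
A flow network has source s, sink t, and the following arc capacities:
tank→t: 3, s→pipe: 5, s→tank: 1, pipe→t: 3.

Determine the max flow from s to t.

Augment s→tank→t: bottleneck 1. Total 1.
Augment s→pipe→t: bottleneck 3. Total 4.
No augmenting path remains in the residual graph.

4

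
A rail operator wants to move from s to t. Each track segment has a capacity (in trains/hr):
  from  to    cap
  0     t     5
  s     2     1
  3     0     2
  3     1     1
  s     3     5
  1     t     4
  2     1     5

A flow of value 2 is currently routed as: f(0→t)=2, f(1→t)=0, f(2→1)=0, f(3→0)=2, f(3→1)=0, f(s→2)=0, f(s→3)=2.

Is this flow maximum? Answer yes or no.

Residual path s→3→1→t has bottleneck 1 > 0.
Pushing 1 along it raises the flow to 3, so the given flow is not maximum.

No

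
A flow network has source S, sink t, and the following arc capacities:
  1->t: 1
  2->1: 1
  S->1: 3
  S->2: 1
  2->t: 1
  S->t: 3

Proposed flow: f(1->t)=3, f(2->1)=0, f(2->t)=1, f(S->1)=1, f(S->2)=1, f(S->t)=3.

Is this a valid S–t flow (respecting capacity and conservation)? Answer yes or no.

Capacity violated on 1->t: flow 3 > capacity 1.

No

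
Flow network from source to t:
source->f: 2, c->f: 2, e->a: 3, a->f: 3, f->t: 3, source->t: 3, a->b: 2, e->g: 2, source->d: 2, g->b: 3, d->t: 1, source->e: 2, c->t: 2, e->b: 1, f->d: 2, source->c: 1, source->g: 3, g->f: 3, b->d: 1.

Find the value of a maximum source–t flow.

8

Augment source->t: bottleneck 3. Total 3.
Augment source->c->t: bottleneck 1. Total 4.
Augment source->f->t: bottleneck 2. Total 6.
Augment source->d->t: bottleneck 1. Total 7.
Augment source->g->f->t: bottleneck 1. Total 8.
No augmenting path remains in the residual graph.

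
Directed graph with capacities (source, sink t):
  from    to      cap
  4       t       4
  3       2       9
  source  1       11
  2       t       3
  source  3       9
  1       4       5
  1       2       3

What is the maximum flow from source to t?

7

Augment source→1→4→t: bottleneck 4. Total 4.
Augment source→1→2→t: bottleneck 3. Total 7.
No augmenting path remains in the residual graph.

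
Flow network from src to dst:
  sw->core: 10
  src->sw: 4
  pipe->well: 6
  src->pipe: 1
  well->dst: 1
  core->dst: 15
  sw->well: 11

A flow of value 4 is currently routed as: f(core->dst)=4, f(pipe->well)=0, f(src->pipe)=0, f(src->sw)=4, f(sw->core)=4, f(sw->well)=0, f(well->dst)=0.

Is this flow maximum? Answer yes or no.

No

Residual path src->pipe->well->dst has bottleneck 1 > 0.
Pushing 1 along it raises the flow to 5, so the given flow is not maximum.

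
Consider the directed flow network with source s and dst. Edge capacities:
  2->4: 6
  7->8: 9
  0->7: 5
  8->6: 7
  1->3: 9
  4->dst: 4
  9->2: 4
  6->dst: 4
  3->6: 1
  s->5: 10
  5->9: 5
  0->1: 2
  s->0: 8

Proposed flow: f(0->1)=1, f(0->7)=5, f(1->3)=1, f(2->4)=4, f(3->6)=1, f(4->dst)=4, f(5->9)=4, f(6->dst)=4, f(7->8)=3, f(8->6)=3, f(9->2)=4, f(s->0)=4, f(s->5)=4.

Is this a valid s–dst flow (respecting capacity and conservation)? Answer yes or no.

Conservation fails at 7: inflow 5 ≠ outflow 3.

No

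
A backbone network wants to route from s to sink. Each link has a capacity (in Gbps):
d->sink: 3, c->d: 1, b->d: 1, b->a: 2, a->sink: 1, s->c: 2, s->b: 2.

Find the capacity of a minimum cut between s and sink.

Max flow = 3 (via 3 augmenting paths).
In the residual at optimum, the set reachable from s is {c, s}.
Cut edges: s->b (cap 2), c->d (cap 1). Sum = 3.

3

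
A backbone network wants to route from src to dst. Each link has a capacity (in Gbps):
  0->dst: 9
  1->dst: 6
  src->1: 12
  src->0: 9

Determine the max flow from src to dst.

15

Augment src->0->dst: bottleneck 9. Total 9.
Augment src->1->dst: bottleneck 6. Total 15.
No augmenting path remains in the residual graph.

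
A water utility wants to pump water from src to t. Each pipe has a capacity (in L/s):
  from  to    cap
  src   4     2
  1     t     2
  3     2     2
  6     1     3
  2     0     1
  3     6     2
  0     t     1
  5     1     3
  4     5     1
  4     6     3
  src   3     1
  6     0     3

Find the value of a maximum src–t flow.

Augment src→3→2→0→t: bottleneck 1. Total 1.
Augment src→4→6→1→t: bottleneck 2. Total 3.
No augmenting path remains in the residual graph.

3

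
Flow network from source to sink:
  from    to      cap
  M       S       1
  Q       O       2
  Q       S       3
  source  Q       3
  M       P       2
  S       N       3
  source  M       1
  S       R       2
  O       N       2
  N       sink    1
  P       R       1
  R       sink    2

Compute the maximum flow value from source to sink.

3

Augment source→M→P→R→sink: bottleneck 1. Total 1.
Augment source→Q→S→R→sink: bottleneck 1. Total 2.
Augment source→Q→S→N→sink: bottleneck 1. Total 3.
No augmenting path remains in the residual graph.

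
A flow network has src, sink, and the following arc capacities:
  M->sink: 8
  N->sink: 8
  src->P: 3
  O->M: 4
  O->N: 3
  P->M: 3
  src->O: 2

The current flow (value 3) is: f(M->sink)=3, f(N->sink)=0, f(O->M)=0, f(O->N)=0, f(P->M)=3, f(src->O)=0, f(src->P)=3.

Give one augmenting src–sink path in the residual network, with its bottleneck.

Residual along src->O->M->sink: src->O: 2, O->M: 4, M->sink: 5.
Bottleneck = min = 2.

src->O->M->sink, bottleneck 2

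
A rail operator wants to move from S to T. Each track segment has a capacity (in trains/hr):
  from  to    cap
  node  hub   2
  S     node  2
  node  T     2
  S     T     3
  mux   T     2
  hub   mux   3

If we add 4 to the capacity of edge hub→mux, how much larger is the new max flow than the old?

0

Original max flow = 5.
Edge hub→mux does not cross the min cut (source side {S}), so extra capacity there cannot help.
New max flow = 5. Increase = 0.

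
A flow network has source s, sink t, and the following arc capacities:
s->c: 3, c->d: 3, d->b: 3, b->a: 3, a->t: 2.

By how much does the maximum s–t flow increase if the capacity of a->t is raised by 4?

Original max flow = 2.
After raising cap(a->t), augmenting paths through that edge carry 1 more unit.
New max flow = 3. Increase = 1.

1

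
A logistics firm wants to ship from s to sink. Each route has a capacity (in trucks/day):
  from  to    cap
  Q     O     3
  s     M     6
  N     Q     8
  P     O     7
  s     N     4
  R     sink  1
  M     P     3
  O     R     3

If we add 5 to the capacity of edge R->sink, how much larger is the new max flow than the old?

2

Original max flow = 1.
After raising cap(R->sink), augmenting paths through that edge carry 2 more units.
New max flow = 3. Increase = 2.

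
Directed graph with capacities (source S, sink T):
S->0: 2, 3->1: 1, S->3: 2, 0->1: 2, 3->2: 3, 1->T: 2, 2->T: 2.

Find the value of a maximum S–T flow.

Augment S->3->2->T: bottleneck 2. Total 2.
Augment S->0->1->T: bottleneck 2. Total 4.
No augmenting path remains in the residual graph.

4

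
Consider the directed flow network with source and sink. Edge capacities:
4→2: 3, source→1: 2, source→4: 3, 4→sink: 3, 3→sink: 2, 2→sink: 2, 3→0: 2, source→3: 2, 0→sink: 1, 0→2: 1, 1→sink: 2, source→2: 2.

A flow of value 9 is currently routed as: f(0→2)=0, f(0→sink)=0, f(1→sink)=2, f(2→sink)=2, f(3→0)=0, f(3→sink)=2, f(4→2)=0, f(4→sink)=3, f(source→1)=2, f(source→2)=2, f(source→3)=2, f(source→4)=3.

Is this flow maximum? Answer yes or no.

Residual reachable from source: {source}; sink is not reachable.
Saturated cut: source→3, source→1, source→4, source→2 with total capacity 9 = current flow value. Flow is maximum.

Yes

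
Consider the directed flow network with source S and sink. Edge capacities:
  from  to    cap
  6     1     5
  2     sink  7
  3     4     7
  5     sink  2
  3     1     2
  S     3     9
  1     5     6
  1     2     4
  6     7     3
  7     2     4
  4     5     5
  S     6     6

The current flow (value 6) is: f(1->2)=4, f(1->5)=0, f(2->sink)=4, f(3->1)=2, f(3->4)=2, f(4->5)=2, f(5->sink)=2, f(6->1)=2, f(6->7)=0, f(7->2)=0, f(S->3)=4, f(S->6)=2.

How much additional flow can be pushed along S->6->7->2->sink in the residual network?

3

Residual capacities along the path: S->6: 4, 6->7: 3, 7->2: 4, 2->sink: 3.
Minimum is 3.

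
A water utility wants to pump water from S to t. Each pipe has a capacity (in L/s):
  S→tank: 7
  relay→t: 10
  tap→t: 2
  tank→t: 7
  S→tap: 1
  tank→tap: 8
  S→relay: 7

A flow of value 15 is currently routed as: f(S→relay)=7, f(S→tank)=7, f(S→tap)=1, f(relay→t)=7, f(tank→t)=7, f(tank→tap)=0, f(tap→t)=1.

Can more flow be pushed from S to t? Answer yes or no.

No

Residual reachable from S: {S}; t is not reachable.
Saturated cut: S→tank, S→relay, S→tap with total capacity 15 = current flow value. Flow is maximum.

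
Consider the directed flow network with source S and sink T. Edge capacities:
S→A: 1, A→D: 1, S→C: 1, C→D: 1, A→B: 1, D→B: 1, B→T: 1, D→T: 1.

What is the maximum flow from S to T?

Augment S→A→D→T: bottleneck 1. Total 1.
Augment S→C→D→B→T: bottleneck 1. Total 2.
No augmenting path remains in the residual graph.

2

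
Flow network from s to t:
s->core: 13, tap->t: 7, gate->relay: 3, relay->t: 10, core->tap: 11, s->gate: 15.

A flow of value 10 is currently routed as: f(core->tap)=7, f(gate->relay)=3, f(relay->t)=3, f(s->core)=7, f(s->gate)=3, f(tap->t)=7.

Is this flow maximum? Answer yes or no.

Residual reachable from s: {core, gate, s, tap}; t is not reachable.
Saturated cut: gate->relay, tap->t with total capacity 10 = current flow value. Flow is maximum.

Yes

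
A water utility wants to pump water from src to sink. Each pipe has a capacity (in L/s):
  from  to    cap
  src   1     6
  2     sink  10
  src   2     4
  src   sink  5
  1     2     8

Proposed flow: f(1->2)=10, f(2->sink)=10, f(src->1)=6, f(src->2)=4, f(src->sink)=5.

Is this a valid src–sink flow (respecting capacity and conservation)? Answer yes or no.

No

Capacity violated on 1->2: flow 10 > capacity 8.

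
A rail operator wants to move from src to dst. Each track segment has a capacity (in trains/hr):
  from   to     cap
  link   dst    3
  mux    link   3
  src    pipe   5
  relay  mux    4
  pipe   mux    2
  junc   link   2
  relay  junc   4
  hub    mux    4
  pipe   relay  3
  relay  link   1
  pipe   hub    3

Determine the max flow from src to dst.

Augment src→pipe→relay→link→dst: bottleneck 1. Total 1.
Augment src→pipe→mux→link→dst: bottleneck 2. Total 3.
No augmenting path remains in the residual graph.

3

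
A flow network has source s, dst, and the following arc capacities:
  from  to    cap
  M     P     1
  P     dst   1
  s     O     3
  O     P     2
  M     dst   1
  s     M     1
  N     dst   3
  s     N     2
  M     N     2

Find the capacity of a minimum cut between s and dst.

Max flow = 4 (via 3 augmenting paths).
In the residual at optimum, the set reachable from s is {O, P, s}.
Cut edges: s->M (cap 1), s->N (cap 2), P->dst (cap 1). Sum = 4.

4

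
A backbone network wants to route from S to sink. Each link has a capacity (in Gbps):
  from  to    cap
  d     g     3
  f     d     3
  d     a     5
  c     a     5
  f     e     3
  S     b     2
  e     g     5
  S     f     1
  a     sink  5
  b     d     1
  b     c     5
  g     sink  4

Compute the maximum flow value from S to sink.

Augment S→f→e→g→sink: bottleneck 1. Total 1.
Augment S→b→d→g→sink: bottleneck 1. Total 2.
Augment S→b→c→a→sink: bottleneck 1. Total 3.
No augmenting path remains in the residual graph.

3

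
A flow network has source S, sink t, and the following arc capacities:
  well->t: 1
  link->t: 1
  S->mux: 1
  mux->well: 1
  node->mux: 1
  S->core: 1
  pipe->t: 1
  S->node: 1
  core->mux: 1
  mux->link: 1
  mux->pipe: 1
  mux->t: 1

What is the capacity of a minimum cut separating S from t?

Max flow = 3 (via 3 augmenting paths).
In the residual at optimum, the set reachable from S is {S}.
Cut edges: S->core (cap 1), S->node (cap 1), S->mux (cap 1). Sum = 3.

3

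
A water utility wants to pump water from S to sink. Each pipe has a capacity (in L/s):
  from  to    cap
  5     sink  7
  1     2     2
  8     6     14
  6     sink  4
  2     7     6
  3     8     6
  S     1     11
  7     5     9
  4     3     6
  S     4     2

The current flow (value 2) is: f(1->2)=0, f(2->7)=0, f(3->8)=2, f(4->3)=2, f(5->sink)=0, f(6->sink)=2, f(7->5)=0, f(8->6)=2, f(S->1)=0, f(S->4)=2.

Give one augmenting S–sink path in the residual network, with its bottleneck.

S->1->2->7->5->sink, bottleneck 2

Residual along S->1->2->7->5->sink: S->1: 11, 1->2: 2, 2->7: 6, 7->5: 9, 5->sink: 7.
Bottleneck = min = 2.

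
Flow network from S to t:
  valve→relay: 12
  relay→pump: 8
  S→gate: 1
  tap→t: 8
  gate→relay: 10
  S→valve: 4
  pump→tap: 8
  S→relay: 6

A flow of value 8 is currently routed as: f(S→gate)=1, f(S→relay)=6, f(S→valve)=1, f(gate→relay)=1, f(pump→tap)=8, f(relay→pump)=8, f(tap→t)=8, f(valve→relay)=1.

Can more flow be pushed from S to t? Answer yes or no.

No

Residual reachable from S: {S, gate, relay, valve}; t is not reachable.
Saturated cut: relay→pump with total capacity 8 = current flow value. Flow is maximum.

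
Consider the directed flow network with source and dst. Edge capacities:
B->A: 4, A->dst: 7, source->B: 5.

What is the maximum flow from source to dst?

Augment source->B->A->dst: bottleneck 4. Total 4.
No augmenting path remains in the residual graph.

4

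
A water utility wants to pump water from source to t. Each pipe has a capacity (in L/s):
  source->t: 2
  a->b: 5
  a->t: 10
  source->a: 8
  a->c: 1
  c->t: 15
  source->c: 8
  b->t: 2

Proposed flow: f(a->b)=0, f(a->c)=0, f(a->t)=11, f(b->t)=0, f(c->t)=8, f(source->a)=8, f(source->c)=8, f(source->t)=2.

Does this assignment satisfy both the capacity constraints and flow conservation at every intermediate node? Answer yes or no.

No

Capacity violated on a->t: flow 11 > capacity 10.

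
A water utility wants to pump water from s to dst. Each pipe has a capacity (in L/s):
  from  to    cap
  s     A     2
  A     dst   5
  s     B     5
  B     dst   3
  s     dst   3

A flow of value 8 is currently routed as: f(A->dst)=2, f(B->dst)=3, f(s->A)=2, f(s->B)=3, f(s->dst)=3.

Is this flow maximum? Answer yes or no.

Yes

Residual reachable from s: {B, s}; dst is not reachable.
Saturated cut: s->A, s->dst, B->dst with total capacity 8 = current flow value. Flow is maximum.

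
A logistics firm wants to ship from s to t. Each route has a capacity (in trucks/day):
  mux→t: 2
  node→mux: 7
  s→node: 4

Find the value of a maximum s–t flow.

2

Augment s→node→mux→t: bottleneck 2. Total 2.
No augmenting path remains in the residual graph.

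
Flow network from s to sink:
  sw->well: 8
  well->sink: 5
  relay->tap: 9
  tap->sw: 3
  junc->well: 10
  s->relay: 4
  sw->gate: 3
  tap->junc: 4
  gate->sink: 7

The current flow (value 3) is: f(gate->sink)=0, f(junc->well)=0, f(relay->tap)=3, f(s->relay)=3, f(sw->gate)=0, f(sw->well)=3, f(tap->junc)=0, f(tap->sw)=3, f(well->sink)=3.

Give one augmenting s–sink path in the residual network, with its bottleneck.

Residual along s->relay->tap->junc->well->sink: s->relay: 1, relay->tap: 6, tap->junc: 4, junc->well: 10, well->sink: 2.
Bottleneck = min = 1.

s->relay->tap->junc->well->sink, bottleneck 1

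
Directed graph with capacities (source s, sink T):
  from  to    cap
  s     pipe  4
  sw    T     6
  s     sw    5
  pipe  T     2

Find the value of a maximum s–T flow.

7

Augment s→sw→T: bottleneck 5. Total 5.
Augment s→pipe→T: bottleneck 2. Total 7.
No augmenting path remains in the residual graph.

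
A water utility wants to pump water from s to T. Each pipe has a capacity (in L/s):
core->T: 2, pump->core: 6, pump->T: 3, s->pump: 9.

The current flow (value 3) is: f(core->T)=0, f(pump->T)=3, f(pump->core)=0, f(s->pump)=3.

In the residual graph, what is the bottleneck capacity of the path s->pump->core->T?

Residual capacities along the path: s->pump: 6, pump->core: 6, core->T: 2.
Minimum is 2.

2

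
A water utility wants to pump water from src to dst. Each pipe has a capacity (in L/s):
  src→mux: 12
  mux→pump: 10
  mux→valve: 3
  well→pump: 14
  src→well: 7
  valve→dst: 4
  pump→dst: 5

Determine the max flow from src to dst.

8

Augment src→mux→valve→dst: bottleneck 3. Total 3.
Augment src→mux→pump→dst: bottleneck 5. Total 8.
No augmenting path remains in the residual graph.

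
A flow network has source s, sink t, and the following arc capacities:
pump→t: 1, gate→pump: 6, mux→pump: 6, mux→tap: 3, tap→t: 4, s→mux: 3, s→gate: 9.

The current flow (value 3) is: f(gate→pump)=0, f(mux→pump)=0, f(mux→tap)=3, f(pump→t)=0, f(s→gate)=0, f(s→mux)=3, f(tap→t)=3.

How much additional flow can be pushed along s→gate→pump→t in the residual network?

1

Residual capacities along the path: s→gate: 9, gate→pump: 6, pump→t: 1.
Minimum is 1.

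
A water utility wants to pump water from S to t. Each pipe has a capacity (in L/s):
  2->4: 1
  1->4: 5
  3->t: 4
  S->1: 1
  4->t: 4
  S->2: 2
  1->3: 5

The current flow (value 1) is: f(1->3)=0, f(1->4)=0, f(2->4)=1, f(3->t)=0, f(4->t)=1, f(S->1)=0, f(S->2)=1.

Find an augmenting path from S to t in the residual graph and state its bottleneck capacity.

Residual along S->1->4->t: S->1: 1, 1->4: 5, 4->t: 3.
Bottleneck = min = 1.

S->1->4->t, bottleneck 1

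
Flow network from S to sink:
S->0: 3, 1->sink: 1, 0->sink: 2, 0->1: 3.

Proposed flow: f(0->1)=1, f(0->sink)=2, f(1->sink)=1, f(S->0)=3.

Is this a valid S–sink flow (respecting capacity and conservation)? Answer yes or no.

Every edge has 0 ≤ f(e) ≤ cap(e).
At each intermediate node, inflow equals outflow.

Yes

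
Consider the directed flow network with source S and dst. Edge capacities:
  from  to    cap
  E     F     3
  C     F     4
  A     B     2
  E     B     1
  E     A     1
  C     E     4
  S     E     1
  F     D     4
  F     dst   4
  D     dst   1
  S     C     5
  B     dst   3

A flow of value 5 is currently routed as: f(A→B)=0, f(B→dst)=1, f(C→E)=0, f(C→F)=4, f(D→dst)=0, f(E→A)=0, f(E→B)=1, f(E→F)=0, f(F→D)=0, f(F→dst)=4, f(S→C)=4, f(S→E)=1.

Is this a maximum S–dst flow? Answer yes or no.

No

Residual path S→C→E→A→B→dst has bottleneck 1 > 0.
Pushing 1 along it raises the flow to 6, so the given flow is not maximum.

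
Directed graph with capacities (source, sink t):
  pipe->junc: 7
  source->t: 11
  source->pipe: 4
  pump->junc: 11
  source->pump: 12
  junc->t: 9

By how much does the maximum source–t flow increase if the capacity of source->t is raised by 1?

Original max flow = 20.
After raising cap(source->t), augmenting paths through that edge carry 1 more unit.
New max flow = 21. Increase = 1.

1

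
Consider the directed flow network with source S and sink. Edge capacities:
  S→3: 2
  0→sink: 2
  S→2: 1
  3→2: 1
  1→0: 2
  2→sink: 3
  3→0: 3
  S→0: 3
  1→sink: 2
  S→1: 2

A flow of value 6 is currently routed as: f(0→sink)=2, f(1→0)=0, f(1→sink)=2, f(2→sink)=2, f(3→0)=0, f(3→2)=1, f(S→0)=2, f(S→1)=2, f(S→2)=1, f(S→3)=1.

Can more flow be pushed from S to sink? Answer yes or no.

No

Residual reachable from S: {0, 3, S}; sink is not reachable.
Saturated cut: S→1, S→2, 3→2, 0→sink with total capacity 6 = current flow value. Flow is maximum.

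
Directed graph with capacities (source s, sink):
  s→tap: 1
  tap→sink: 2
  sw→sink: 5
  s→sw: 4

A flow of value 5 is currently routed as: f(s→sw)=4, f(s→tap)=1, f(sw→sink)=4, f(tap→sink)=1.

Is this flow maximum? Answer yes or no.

Residual reachable from s: {s}; sink is not reachable.
Saturated cut: s→sw, s→tap with total capacity 5 = current flow value. Flow is maximum.

Yes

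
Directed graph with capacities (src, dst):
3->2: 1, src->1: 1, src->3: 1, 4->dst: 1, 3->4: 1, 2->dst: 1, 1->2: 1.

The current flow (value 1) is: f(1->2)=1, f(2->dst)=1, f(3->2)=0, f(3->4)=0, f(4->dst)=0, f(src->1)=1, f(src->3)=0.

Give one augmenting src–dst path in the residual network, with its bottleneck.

Residual along src->3->4->dst: src->3: 1, 3->4: 1, 4->dst: 1.
Bottleneck = min = 1.

src->3->4->dst, bottleneck 1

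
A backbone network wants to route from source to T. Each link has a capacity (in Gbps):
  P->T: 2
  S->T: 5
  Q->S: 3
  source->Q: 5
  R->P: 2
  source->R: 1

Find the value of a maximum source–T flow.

Augment source->R->P->T: bottleneck 1. Total 1.
Augment source->Q->S->T: bottleneck 3. Total 4.
No augmenting path remains in the residual graph.

4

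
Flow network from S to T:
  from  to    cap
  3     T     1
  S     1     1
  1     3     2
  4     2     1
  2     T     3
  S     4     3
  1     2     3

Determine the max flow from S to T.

Augment S->1->3->T: bottleneck 1. Total 1.
Augment S->4->2->T: bottleneck 1. Total 2.
No augmenting path remains in the residual graph.

2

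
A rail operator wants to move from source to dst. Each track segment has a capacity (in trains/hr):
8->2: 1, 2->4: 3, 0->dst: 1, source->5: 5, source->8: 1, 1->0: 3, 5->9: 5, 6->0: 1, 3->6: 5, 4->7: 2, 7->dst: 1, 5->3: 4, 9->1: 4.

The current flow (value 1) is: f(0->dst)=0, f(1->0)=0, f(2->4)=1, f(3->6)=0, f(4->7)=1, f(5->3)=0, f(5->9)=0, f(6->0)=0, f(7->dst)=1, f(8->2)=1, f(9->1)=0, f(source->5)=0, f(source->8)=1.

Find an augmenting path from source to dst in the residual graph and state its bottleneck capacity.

Residual along source->5->9->1->0->dst: source->5: 5, 5->9: 5, 9->1: 4, 1->0: 3, 0->dst: 1.
Bottleneck = min = 1.

source->5->9->1->0->dst, bottleneck 1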